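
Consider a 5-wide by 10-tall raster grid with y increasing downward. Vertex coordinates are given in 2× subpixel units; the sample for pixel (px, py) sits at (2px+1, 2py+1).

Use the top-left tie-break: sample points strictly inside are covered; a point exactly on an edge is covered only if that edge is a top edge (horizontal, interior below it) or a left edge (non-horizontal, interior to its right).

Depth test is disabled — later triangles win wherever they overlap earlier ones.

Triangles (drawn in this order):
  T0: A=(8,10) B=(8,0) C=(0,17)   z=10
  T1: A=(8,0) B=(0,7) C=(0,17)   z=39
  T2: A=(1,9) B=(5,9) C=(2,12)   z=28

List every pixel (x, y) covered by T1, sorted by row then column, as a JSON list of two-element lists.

T0:
  2·area = 80  (B↔C swapped to make it positive)
  edge (8, 10)→(0, 17): d=(-8,7) right/bottom  bias=-1
  edge (0, 17)→(8, 0): d=(8,-17) top-left  bias=+0
  edge (8, 0)→(8, 10): d=(0,10) right/bottom  bias=-1
    (3,1)@(7, 3): e=[63,7,10] → █
    (4,1)@(9, 3): e=[49,41,-10] → ·
    (3,2)@(7, 5): e=[47,23,10] → █
    (4,2)@(9, 5): e=[33,57,-10] → ·
    (2,3)@(5, 7): e=[45,5,30] → █
    (4,3)@(9, 7): e=[17,73,-10] → ·
    (2,4)@(5, 9): e=[29,21,30] → █
    (4,4)@(9, 9): e=[1,89,-10] → ·
    (1,5)@(3, 11): e=[27,3,50] → █
    (3,5)@(7, 11): e=[-1,71,10] → ·
    (1,6)@(3, 13): e=[11,19,50] → █
    (2,6)@(5, 13): e=[-3,53,30] → ·
  covered (10 px):
    · · · · ·
    · · · █ ·
    · · · █ ·
    · · █ █ ·
    · · █ █ ·
    · █ █ · ·
    · █ · · ·
    █ · · · ·
    · · · · ·
    · · · · ·
T1:
  2·area = 80  (B↔C swapped to make it positive)
  edge (8, 0)→(0, 17): d=(-8,17) right/bottom  bias=-1
  edge (0, 17)→(0, 7): d=(0,-10) top-left  bias=+0
  edge (0, 7)→(8, 0): d=(8,-7) top-left  bias=+0
    (3,0)@(7, 1): e=[9,70,1] → █
    (4,0)@(9, 1): e=[-25,90,15] → ·
    (2,1)@(5, 3): e=[27,50,3] → █
    (3,1)@(7, 3): e=[-7,70,17] → ·
    (1,2)@(3, 5): e=[45,30,5] → █
    (3,2)@(7, 5): e=[-23,70,33] → ·
    (0,3)@(1, 7): e=[63,10,7] → █
    (2,3)@(5, 7): e=[-5,50,35] → ·
    (0,4)@(1, 9): e=[47,10,23] → █
    (2,4)@(5, 9): e=[-21,50,51] → ·
    (0,5)@(1, 11): e=[31,10,39] → █
    (1,5)@(3, 11): e=[-3,30,53] → ·
  covered (10 px):
    · · · █ ·
    · · █ · ·
    · █ █ · ·
    █ █ · · ·
    █ █ · · ·
    █ · · · ·
    █ · · · ·
    · · · · ·
    · · · · ·
    · · · · ·
T2:
  2·area = 12
  edge (1, 9)→(5, 9): d=(4,0) top-left  bias=+0
  edge (5, 9)→(2, 12): d=(-3,3) right/bottom  bias=-1
  edge (2, 12)→(1, 9): d=(-1,-3) top-left  bias=+0
    (4,2)@(9, 5): e=[-16,0,28] → ·  [on edge]
    (3,3)@(7, 7): e=[-8,0,20] → ·  [on edge]
    (0,4)@(1, 9): e=[0,12,0] → █  [on edge]
    (1,4)@(3, 9): e=[0,6,6] → █  [on edge]
    (2,4)@(5, 9): e=[0,0,12] → ·  [on edge]
    (3,4)@(7, 9): e=[0,-6,18] → ·  [on edge]
    (4,4)@(9, 9): e=[0,-12,24] → ·  [on edge]
    (0,5)@(1, 11): e=[8,6,-2] → ·
    (1,5)@(3, 11): e=[8,0,4] → ·  [on edge]
    (0,6)@(1, 13): e=[16,0,-4] → ·  [on edge]
    (1,7)@(3, 15): e=[24,-12,0] → ·  [on edge]
  covered (2 px):
    · · · · ·
    · · · · ·
    · · · · ·
    · · · · ·
    █ █ · · ·
    · · · · ·
    · · · · ·
    · · · · ·
    · · · · ·
    · · · · ·

Final: [[3,0],[2,1],[1,2],[2,2],[0,3],[1,3],[0,4],[1,4],[0,5],[0,6]]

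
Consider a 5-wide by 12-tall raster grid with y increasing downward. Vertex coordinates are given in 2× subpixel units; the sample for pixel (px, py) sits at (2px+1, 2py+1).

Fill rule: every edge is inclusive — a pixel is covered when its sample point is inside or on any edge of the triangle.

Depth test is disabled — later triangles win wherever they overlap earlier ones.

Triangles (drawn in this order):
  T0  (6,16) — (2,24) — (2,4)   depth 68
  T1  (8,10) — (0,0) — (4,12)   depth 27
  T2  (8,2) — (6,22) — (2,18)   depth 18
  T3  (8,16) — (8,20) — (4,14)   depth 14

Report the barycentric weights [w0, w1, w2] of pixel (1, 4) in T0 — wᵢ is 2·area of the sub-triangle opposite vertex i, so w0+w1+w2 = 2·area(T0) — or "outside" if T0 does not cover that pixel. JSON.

T0:
  2·area = 80
  edge (6, 16)→(2, 24): d=(-4,8) inclusive
  edge (2, 24)→(2, 4): d=(0,-20) inclusive
  edge (2, 4)→(6, 16): d=(4,12) inclusive
    (0,0)@(1, 1): e=[100,-20,0] → ·  [on edge]
    (1,3)@(3, 7): e=[60,20,0] → █  [on edge]
    (2,3)@(5, 7): e=[44,60,-24] → ·
    (1,4)@(3, 9): e=[52,20,8] → █
    (2,4)@(5, 9): e=[36,60,-16] → ·
    (1,5)@(3, 11): e=[44,20,16] → █
    (2,5)@(5, 11): e=[28,60,-8] → ·
    (1,6)@(3, 13): e=[36,20,24] → █
    (2,6)@(5, 13): e=[20,60,0] → █  [on edge]
    (3,6)@(7, 13): e=[4,100,-24] → ·
    (1,7)@(3, 15): e=[28,20,32] → █
    (3,7)@(7, 15): e=[-4,100,-16] → ·
    (3,9)@(7, 19): e=[-20,100,0] → ·  [on edge]
  covered (11 px):
    · · · · ·
    · · · · ·
    · · · · ·
    · █ · · ·
    · █ · · ·
    · █ · · ·
    · █ █ · ·
    · █ █ · ·
    · █ █ · ·
    · █ · · ·
    · █ · · ·
    · · · · ·
T1:
  2·area = 56  (B↔C swapped to make it positive)
  edge (8, 10)→(4, 12): d=(-4,2) inclusive
  edge (4, 12)→(0, 0): d=(-4,-12) inclusive
  edge (0, 0)→(8, 10): d=(8,10) inclusive
    (0,1)@(1, 3): e=[42,0,14] → █  [on edge]
    (1,1)@(3, 3): e=[38,24,-6] → ·
    (0,2)@(1, 5): e=[34,-8,30] → ·
    (1,2)@(3, 5): e=[30,16,10] → █
    (2,2)@(5, 5): e=[26,40,-10] → ·
    (1,3)@(3, 7): e=[22,8,26] → █
    (2,3)@(5, 7): e=[18,32,6] → █
    (3,3)@(7, 7): e=[14,56,-14] → ·
    (1,4)@(3, 9): e=[14,0,42] → █  [on edge]
    (3,4)@(7, 9): e=[6,48,2] → █
    (4,4)@(9, 9): e=[2,72,-18] → ·
    (1,5)@(3, 11): e=[6,-8,58] → ·
    (2,7)@(5, 15): e=[-14,0,70] → ·  [on edge]
    (3,10)@(7, 21): e=[-42,0,98] → ·  [on edge]
  covered (8 px):
    · · · · ·
    █ · · · ·
    · █ · · ·
    · █ █ · ·
    · █ █ █ ·
    · · █ · ·
    · · · · ·
    · · · · ·
    · · · · ·
    · · · · ·
    · · · · ·
    · · · · ·
T2:
  2·area = 88
  edge (8, 2)→(6, 22): d=(-2,20) inclusive
  edge (6, 22)→(2, 18): d=(-4,-4) inclusive
  edge (2, 18)→(8, 2): d=(6,-16) inclusive
    (3,2)@(7, 5): e=[14,72,2] → █
    (4,2)@(9, 5): e=[-26,80,34] → ·
    (3,3)@(7, 7): e=[10,64,14] → █
    (4,3)@(9, 7): e=[-30,72,46] → ·
    (3,4)@(7, 9): e=[6,56,26] → █
    (4,4)@(9, 9): e=[-34,64,58] → ·
    (2,5)@(5, 11): e=[42,40,6] → █
    (4,5)@(9, 11): e=[-38,56,70] → ·
    (2,6)@(5, 13): e=[38,32,18] → █
    (3,6)@(7, 13): e=[-2,40,50] → ·
    (2,7)@(5, 15): e=[34,24,30] → █
    (3,7)@(7, 15): e=[-6,32,62] → ·
    (0,8)@(1, 17): e=[110,0,-22] → ·  [on edge]
    (1,9)@(3, 19): e=[66,0,22] → █  [on edge]
    (2,10)@(5, 21): e=[22,0,66] → █  [on edge]
    (3,11)@(7, 23): e=[-22,0,110] → ·  [on edge]
  covered (12 px):
    · · · · ·
    · · · · ·
    · · · █ ·
    · · · █ ·
    · · · █ ·
    · · █ █ ·
    · · █ · ·
    · · █ · ·
    · █ █ · ·
    · █ █ · ·
    · · █ · ·
    · · · · ·
T3:
  2·area = 16
  edge (8, 16)→(8, 20): d=(0,4) inclusive
  edge (8, 20)→(4, 14): d=(-4,-6) inclusive
  edge (4, 14)→(8, 16): d=(4,2) inclusive
    (2,7)@(5, 15): e=[12,2,2] → █
    (3,7)@(7, 15): e=[4,14,-2] → ·
    (2,8)@(5, 17): e=[12,-6,10] → ·
    (3,8)@(7, 17): e=[4,6,6] → █
    (4,8)@(9, 17): e=[-4,18,2] → ·
    (3,9)@(7, 19): e=[4,-2,14] → ·
  covered (2 px):
    · · · · ·
    · · · · ·
    · · · · ·
    · · · · ·
    · · · · ·
    · · · · ·
    · · · · ·
    · · █ · ·
    · · · █ ·
    · · · · ·
    · · · · ·
    · · · · ·

Answer: [20,8,52]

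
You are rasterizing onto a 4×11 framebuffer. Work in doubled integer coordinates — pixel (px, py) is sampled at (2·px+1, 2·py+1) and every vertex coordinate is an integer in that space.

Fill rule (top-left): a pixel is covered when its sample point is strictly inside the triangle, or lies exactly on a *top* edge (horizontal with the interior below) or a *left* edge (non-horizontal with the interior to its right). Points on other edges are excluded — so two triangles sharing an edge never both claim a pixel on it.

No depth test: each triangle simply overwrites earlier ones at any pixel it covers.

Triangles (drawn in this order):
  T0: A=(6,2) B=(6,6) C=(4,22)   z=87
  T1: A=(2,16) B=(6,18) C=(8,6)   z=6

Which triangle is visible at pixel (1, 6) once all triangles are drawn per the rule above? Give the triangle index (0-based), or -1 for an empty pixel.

T0:
  2·area = 8
  edge (6, 2)→(6, 6): d=(0,4) right/bottom  bias=-1
  edge (6, 6)→(4, 22): d=(-2,16) right/bottom  bias=-1
  edge (4, 22)→(6, 2): d=(2,-20) top-left  bias=+0
    (2,6)@(5, 13): e=[4,2,2] → █
    (3,6)@(7, 13): e=[-4,-30,42] → ·
    (2,7)@(5, 15): e=[4,-2,6] → ·
  covered (1 px):
    · · · ·
    · · · ·
    · · · ·
    · · · ·
    · · · ·
    · · · ·
    · · █ ·
    · · · ·
    · · · ·
    · · · ·
    · · · ·
T1:
  2·area = 52  (B↔C swapped to make it positive)
  edge (2, 16)→(8, 6): d=(6,-10) top-left  bias=+0
  edge (8, 6)→(6, 18): d=(-2,12) right/bottom  bias=-1
  edge (6, 18)→(2, 16): d=(-4,-2) top-left  bias=+0
    (3,4)@(7, 9): e=[8,6,38] → █
    (2,5)@(5, 11): e=[0,26,26] → █  [on edge]
    (2,6)@(5, 13): e=[12,22,18] → █
    (3,6)@(7, 13): e=[32,-2,22] → ·
    (1,7)@(3, 15): e=[4,42,6] → █
    (3,7)@(7, 15): e=[44,-6,14] → ·
    (1,8)@(3, 17): e=[16,38,-2] → ·
    (2,8)@(5, 17): e=[36,14,2] → █
    (3,8)@(7, 17): e=[56,-10,6] → ·
    (2,9)@(5, 19): e=[48,10,-6] → ·
  covered (7 px):
    · · · ·
    · · · ·
    · · · ·
    · · · ·
    · · · █
    · · █ █
    · · █ ·
    · █ █ ·
    · · █ ·
    · · · ·
    · · · ·

Z-buffer (winner per pixel, '.' = empty):
  . . . .
  . . . .
  . . . .
  . . . .
  . . . 1
  . . 1 1
  . . 1 .
  . 1 1 .
  . . 1 .
  . . . .
  . . . .

Result: -1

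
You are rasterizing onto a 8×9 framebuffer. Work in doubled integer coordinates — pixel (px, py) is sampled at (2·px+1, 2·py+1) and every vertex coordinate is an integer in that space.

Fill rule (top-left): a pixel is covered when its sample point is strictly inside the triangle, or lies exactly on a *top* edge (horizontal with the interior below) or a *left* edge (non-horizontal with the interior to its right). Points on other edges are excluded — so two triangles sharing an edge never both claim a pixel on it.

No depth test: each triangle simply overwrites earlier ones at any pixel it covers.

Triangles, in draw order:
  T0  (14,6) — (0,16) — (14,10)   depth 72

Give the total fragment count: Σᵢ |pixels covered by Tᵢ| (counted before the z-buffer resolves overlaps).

T0:
  2·area = 56  (B↔C swapped to make it positive)
  edge (14, 6)→(14, 10): d=(0,4) right/bottom  bias=-1
  edge (14, 10)→(0, 16): d=(-14,6) right/bottom  bias=-1
  edge (0, 16)→(14, 6): d=(14,-10) top-left  bias=+0
    (6,3)@(13, 7): e=[4,48,4] → #
    (7,3)@(15, 7): e=[-4,36,24] → ·
    (5,4)@(11, 9): e=[12,32,12] → #
    (7,4)@(15, 9): e=[-4,8,52] → ·
    (3,5)@(7, 11): e=[28,28,0] → #  [on edge]
    (4,5)@(9, 11): e=[20,16,20] → #
    (6,5)@(13, 11): e=[4,-8,60] → ·
    (2,6)@(5, 13): e=[36,12,8] → #
    (3,6)@(7, 13): e=[28,0,28] → ·  [on edge]
    (4,6)@(9, 13): e=[20,-12,48] → ·
    (5,6)@(11, 13): e=[12,-24,68] → ·
    (2,7)@(5, 15): e=[36,-16,36] → ·
  covered (7 px):
    · · · · · · · ·
    · · · · · · · ·
    · · · · · · · ·
    · · · · · · # ·
    · · · · · # # ·
    · · · # # # · ·
    · · # · · · · ·
    · · · · · · · ·
    · · · · · · · ·

Result: 7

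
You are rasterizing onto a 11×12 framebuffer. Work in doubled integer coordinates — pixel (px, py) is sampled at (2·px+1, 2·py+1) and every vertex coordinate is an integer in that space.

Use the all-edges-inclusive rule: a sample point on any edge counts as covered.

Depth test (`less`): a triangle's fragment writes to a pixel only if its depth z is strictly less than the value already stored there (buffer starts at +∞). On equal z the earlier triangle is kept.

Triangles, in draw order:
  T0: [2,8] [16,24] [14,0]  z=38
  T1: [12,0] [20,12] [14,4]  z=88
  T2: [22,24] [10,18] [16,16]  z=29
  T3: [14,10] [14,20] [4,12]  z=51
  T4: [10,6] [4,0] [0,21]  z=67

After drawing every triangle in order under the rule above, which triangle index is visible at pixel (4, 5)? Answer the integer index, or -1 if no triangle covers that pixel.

T0:
  2·area = 304  (B↔C swapped to make it positive)
  edge (2, 8)→(14, 0): d=(12,-8) inclusive
  edge (14, 0)→(16, 24): d=(2,24) inclusive
  edge (16, 24)→(2, 8): d=(-14,-16) inclusive
    (6,0)@(13, 1): e=[4,26,274] → █
    (7,0)@(15, 1): e=[20,-22,306] → ·
    (5,1)@(11, 3): e=[12,78,214] → █
    (7,1)@(15, 3): e=[44,-18,278] → ·
    (3,2)@(7, 5): e=[4,178,122] → █
    (4,2)@(9, 5): e=[20,130,154] → █
    (7,2)@(15, 5): e=[68,-14,250] → ·
    (2,3)@(5, 7): e=[12,230,62] → █
    (7,3)@(15, 7): e=[92,-10,222] → ·
    (1,4)@(3, 9): e=[20,282,2] → █
    (7,4)@(15, 9): e=[116,-6,194] → ·
    (1,5)@(3, 11): e=[44,286,-26] → ·
  covered (38 px):
    · · · · · · █ · · · ·
    · · · · · █ █ · · · ·
    · · · █ █ █ █ · · · ·
    · · █ █ █ █ █ · · · ·
    · █ █ █ █ █ █ · · · ·
    · · █ █ █ █ █ · · · ·
    · · · █ █ █ █ █ · · ·
    · · · · █ █ █ █ · · ·
    · · · · · █ █ █ · · ·
    · · · · · · █ █ · · ·
    · · · · · · · █ · · ·
    · · · · · · · · · · ·
T1:
  2·area = 8
  edge (12, 0)→(20, 12): d=(8,12) inclusive
  edge (20, 12)→(14, 4): d=(-6,-8) inclusive
  edge (14, 4)→(12, 0): d=(-2,-4) inclusive
    (7,2)@(15, 5): e=[4,2,2] → █
    (8,2)@(17, 5): e=[-20,18,10] → ·
    (7,3)@(15, 7): e=[20,-10,-2] → ·
  covered (1 px):
    · · · · · · · · · · ·
    · · · · · · · · · · ·
    · · · · · · · █ · · ·
    · · · · · · · · · · ·
    · · · · · · · · · · ·
    · · · · · · · · · · ·
    · · · · · · · · · · ·
    · · · · · · · · · · ·
    · · · · · · · · · · ·
    · · · · · · · · · · ·
    · · · · · · · · · · ·
    · · · · · · · · · · ·
T2:
  2·area = 60
  edge (22, 24)→(10, 18): d=(-12,-6) inclusive
  edge (10, 18)→(16, 16): d=(6,-2) inclusive
  edge (16, 16)→(22, 24): d=(6,8) inclusive
    (9,7)@(19, 15): e=[90,0,-30] → ·  [on edge]
    (6,8)@(13, 17): e=[30,0,30] → █  [on edge]
    (7,8)@(15, 17): e=[42,4,14] → █
    (8,8)@(17, 17): e=[54,8,-2] → ·
    (3,9)@(7, 19): e=[-30,0,90] → ·  [on edge]
    (6,9)@(13, 19): e=[6,12,42] → █
    (8,9)@(17, 19): e=[30,20,10] → █
    (9,9)@(19, 19): e=[42,24,-6] → ·
    (0,10)@(1, 21): e=[-90,0,150] → ·  [on edge]
    (6,10)@(13, 21): e=[-18,24,54] → ·
    (7,10)@(15, 21): e=[-6,28,38] → ·
    (8,10)@(17, 21): e=[6,32,22] → █
  covered (8 px):
    · · · · · · · · · · ·
    · · · · · · · · · · ·
    · · · · · · · · · · ·
    · · · · · · · · · · ·
    · · · · · · · · · · ·
    · · · · · · · · · · ·
    · · · · · · · · · · ·
    · · · · · · · · · · ·
    · · · · · · █ █ · · ·
    · · · · · · █ █ █ · ·
    · · · · · · · · █ █ ·
    · · · · · · · · · · █
T3:
  2·area = 100
  edge (14, 10)→(14, 20): d=(0,10) inclusive
  edge (14, 20)→(4, 12): d=(-10,-8) inclusive
  edge (4, 12)→(14, 10): d=(10,-2) inclusive
    (9,4)@(19, 9): e=[-50,150,0] → ·  [on edge]
    (4,5)@(9, 11): e=[50,50,0] → █  [on edge]
    (5,5)@(11, 11): e=[30,66,4] → █
    (6,5)@(13, 11): e=[10,82,8] → █
    (7,5)@(15, 11): e=[-10,98,12] → ·
    (3,6)@(7, 13): e=[70,14,16] → █
    (7,6)@(15, 13): e=[-10,78,32] → ·
    (3,7)@(7, 15): e=[70,-6,36] → ·
    (4,7)@(9, 15): e=[50,10,40] → █
    (7,7)@(15, 15): e=[-10,58,52] → ·
    (4,8)@(9, 17): e=[50,-10,60] → ·
    (5,8)@(11, 17): e=[30,6,64] → █
  covered (13 px):
    · · · · · · · · · · ·
    · · · · · · · · · · ·
    · · · · · · · · · · ·
    · · · · · · · · · · ·
    · · · · · · · · · · ·
    · · · · █ █ █ · · · ·
    · · · █ █ █ █ · · · ·
    · · · · █ █ █ · · · ·
    · · · · · █ █ · · · ·
    · · · · · · █ · · · ·
    · · · · · · · · · · ·
    · · · · · · · · · · ·
T4:
  2·area = 150  (B↔C swapped to make it positive)
  edge (10, 6)→(0, 21): d=(-10,15) inclusive
  edge (0, 21)→(4, 0): d=(4,-21) inclusive
  edge (4, 0)→(10, 6): d=(6,6) inclusive
    (2,0)@(5, 1): e=[125,25,0] → █  [on edge]
    (3,0)@(7, 1): e=[95,67,-12] → ·
    (2,1)@(5, 3): e=[105,33,12] → █
    (3,1)@(7, 3): e=[75,75,0] → █  [on edge]
    (4,1)@(9, 3): e=[45,117,-12] → ·
    (2,2)@(5, 5): e=[85,41,24] → █
    (4,2)@(9, 5): e=[25,125,0] → █  [on edge]
    (5,2)@(11, 5): e=[-5,167,-12] → ·
    (1,3)@(3, 7): e=[95,7,48] → █
    (5,3)@(11, 7): e=[-25,175,0] → ·  [on edge]
    (1,4)@(3, 9): e=[75,15,60] → █
    (4,4)@(9, 9): e=[-15,141,24] → ·
    (6,4)@(13, 9): e=[-75,225,0] → ·  [on edge]
    (7,5)@(15, 11): e=[-125,275,0] → ·  [on edge]
    (8,6)@(17, 13): e=[-175,325,0] → ·  [on edge]
    (9,7)@(19, 15): e=[-225,375,0] → ·  [on edge]
    (10,8)@(21, 17): e=[-275,425,0] → ·  [on edge]
  covered (20 px):
    · · █ · · · · · · · ·
    · · █ █ · · · · · · ·
    · · █ █ █ · · · · · ·
    · █ █ █ █ · · · · · ·
    · █ █ █ · · · · · · ·
    · █ █ · · · · · · · ·
    · █ █ · · · · · · · ·
    · █ · · · · · · · · ·
    █ · · · · · · · · · ·
    █ · · · · · · · · · ·
    · · · · · · · · · · ·
    · · · · · · · · · · ·

Z-buffer (winner per pixel, '.' = empty):
  . . 4 . . . 0 . . . .
  . . 4 4 . 0 0 . . . .
  . . 4 0 0 0 0 1 . . .
  . 4 0 0 0 0 0 . . . .
  . 0 0 0 0 0 0 . . . .
  . 4 0 0 0 0 0 . . . .
  . 4 4 0 0 0 0 0 . . .
  . 4 . . 0 0 0 0 . . .
  4 . . . . 0 2 2 . . .
  4 . . . . . 2 2 2 . .
  . . . . . . . 0 2 2 .
  . . . . . . . . . . 2

Result: 0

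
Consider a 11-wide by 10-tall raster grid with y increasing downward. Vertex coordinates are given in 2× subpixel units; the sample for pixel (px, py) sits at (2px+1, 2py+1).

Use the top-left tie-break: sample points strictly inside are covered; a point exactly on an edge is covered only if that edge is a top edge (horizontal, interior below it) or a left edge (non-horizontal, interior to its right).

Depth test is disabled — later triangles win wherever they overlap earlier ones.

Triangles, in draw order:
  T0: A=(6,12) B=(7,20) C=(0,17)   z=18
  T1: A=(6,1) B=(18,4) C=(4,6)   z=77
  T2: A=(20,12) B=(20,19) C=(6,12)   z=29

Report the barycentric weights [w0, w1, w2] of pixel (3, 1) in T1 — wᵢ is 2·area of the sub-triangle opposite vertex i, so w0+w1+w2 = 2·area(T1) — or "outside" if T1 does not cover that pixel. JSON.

T0:
  2·area = 53
  edge (6, 12)→(7, 20): d=(1,8) right/bottom  bias=-1
  edge (7, 20)→(0, 17): d=(-7,-3) top-left  bias=+0
  edge (0, 17)→(6, 12): d=(6,-5) top-left  bias=+0
    (2,6)@(5, 13): e=[9,43,1] → X
    (3,6)@(7, 13): e=[-7,49,11] → .
    (1,7)@(3, 15): e=[27,23,3] → X
    (3,7)@(7, 15): e=[-5,35,23] → .
    (0,8)@(1, 17): e=[45,3,5] → X
    (3,8)@(7, 17): e=[-3,21,35] → .
    (0,9)@(1, 19): e=[47,-11,17] → .
    (1,9)@(3, 19): e=[31,-5,27] → .
    (2,9)@(5, 19): e=[15,1,37] → X
    (3,9)@(7, 19): e=[-1,7,47] → .
  covered (7 px):
    . . . . . . . . . . .
    . . . . . . . . . . .
    . . . . . . . . . . .
    . . . . . . . . . . .
    . . . . . . . . . . .
    . . . . . . . . . . .
    . . X . . . . . . . .
    . X X . . . . . . . .
    X X X . . . . . . . .
    . . X . . . . . . . .
T1:
  2·area = 66
  edge (6, 1)→(18, 4): d=(12,3) right/bottom  bias=-1
  edge (18, 4)→(4, 6): d=(-14,2) right/bottom  bias=-1
  edge (4, 6)→(6, 1): d=(2,-5) top-left  bias=+0
    (3,1)@(7, 3): e=[21,36,9] → X
    (4,1)@(9, 3): e=[15,32,19] → X
    (5,1)@(11, 3): e=[9,28,29] → X
    (6,1)@(13, 3): e=[3,24,39] → X
    (7,1)@(15, 3): e=[-3,20,49] → .
    (2,2)@(5, 5): e=[51,12,3] → X
    (5,2)@(11, 5): e=[33,0,33] → .  [on edge]
    (6,2)@(13, 5): e=[27,-4,43] → .
    (2,3)@(5, 7): e=[75,-16,7] → .
    (3,3)@(7, 7): e=[69,-20,17] → .
    (4,3)@(9, 7): e=[63,-24,27] → .
  covered (7 px):
    . . . . . . . . . . .
    . . . X X X X . . . .
    . . X X X . . . . . .
    . . . . . . . . . . .
    . . . . . . . . . . .
    . . . . . . . . . . .
    . . . . . . . . . . .
    . . . . . . . . . . .
    . . . . . . . . . . .
    . . . . . . . . . . .
T2:
  2·area = 98
  edge (20, 12)→(20, 19): d=(0,7) right/bottom  bias=-1
  edge (20, 19)→(6, 12): d=(-14,-7) top-left  bias=+0
  edge (6, 12)→(20, 12): d=(14,0) top-left  bias=+0
    (4,6)@(9, 13): e=[77,7,14] → X
    (5,6)@(11, 13): e=[63,21,14] → X
    (6,6)@(13, 13): e=[49,35,14] → X
    (7,6)@(15, 13): e=[35,49,14] → X
    (8,6)@(17, 13): e=[21,63,14] → X
    (9,6)@(19, 13): e=[7,77,14] → X
    (10,6)@(21, 13): e=[-7,91,14] → .
    (4,7)@(9, 15): e=[77,-21,42] → .
    (5,7)@(11, 15): e=[63,-7,42] → .
    (6,7)@(13, 15): e=[49,7,42] → X
    (10,7)@(21, 15): e=[-7,63,42] → .
    (6,8)@(13, 17): e=[49,-21,70] → .
  covered (12 px):
    . . . . . . . . . . .
    . . . . . . . . . . .
    . . . . . . . . . . .
    . . . . . . . . . . .
    . . . . . . . . . . .
    . . . . . . . . . . .
    . . . . X X X X X X .
    . . . . . . X X X X .
    . . . . . . . . X X .
    . . . . . . . . . . .

Answer: [36,9,21]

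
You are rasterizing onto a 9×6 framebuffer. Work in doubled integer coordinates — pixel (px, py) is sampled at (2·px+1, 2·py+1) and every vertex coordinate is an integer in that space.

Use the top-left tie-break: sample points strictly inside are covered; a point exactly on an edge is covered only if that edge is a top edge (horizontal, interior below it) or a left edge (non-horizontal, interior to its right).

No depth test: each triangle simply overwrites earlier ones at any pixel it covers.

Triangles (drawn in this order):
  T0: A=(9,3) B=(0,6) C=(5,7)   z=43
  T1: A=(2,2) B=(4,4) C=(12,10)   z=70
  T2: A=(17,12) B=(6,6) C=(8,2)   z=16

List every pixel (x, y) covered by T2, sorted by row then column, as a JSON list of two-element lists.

T0:
  2·area = 24  (B↔C swapped to make it positive)
  edge (9, 3)→(5, 7): d=(-4,4) right/bottom  bias=-1
  edge (5, 7)→(0, 6): d=(-5,-1) top-left  bias=+0
  edge (0, 6)→(9, 3): d=(9,-3) top-left  bias=+0
    (5,0)@(11, 1): e=[0,36,-12] → ·  [on edge]
    (7,0)@(15, 1): e=[-16,40,0] → ·  [on edge]
    (4,1)@(9, 3): e=[0,24,0] → ·  [on edge]
    (1,2)@(3, 5): e=[16,8,0] → #  [on edge]
    (2,2)@(5, 5): e=[8,10,6] → #
    (3,2)@(7, 5): e=[0,12,12] → ·  [on edge]
    (1,3)@(3, 7): e=[8,-2,18] → ·
    (2,3)@(5, 7): e=[0,0,24] → ·  [on edge]
    (1,4)@(3, 9): e=[0,-12,36] → ·  [on edge]
    (7,4)@(15, 9): e=[-48,0,72] → ·  [on edge]
    (0,5)@(1, 11): e=[0,-24,48] → ·  [on edge]
  covered (2 px):
    · · · · · · · · ·
    · · · · · · · · ·
    · # # · · · · · ·
    · · · · · · · · ·
    · · · · · · · · ·
    · · · · · · · · ·
T1:
  2·area = 4  (B↔C swapped to make it positive)
  edge (2, 2)→(12, 10): d=(10,8) right/bottom  bias=-1
  edge (12, 10)→(4, 4): d=(-8,-6) top-left  bias=+0
  edge (4, 4)→(2, 2): d=(-2,-2) top-left  bias=+0
    (0,0)@(1, 1): e=[-2,6,0] → ·  [on edge]
    (1,1)@(3, 3): e=[2,2,0] → #  [on edge]
    (2,1)@(5, 3): e=[-14,14,4] → ·
    (1,2)@(3, 5): e=[22,-14,-4] → ·
    (2,2)@(5, 5): e=[6,-2,0] → ·  [on edge]
    (3,3)@(7, 7): e=[10,-6,0] → ·  [on edge]
    (4,4)@(9, 9): e=[14,-10,0] → ·  [on edge]
    (5,5)@(11, 11): e=[18,-14,0] → ·  [on edge]
  covered (1 px):
    · · · · · · · · ·
    · # · · · · · · ·
    · · · · · · · · ·
    · · · · · · · · ·
    · · · · · · · · ·
    · · · · · · · · ·
T2:
  2·area = 56
  edge (17, 12)→(6, 6): d=(-11,-6) top-left  bias=+0
  edge (6, 6)→(8, 2): d=(2,-4) top-left  bias=+0
  edge (8, 2)→(17, 12): d=(9,10) right/bottom  bias=-1
    (3,2)@(7, 5): e=[17,2,37] → #
    (4,2)@(9, 5): e=[29,10,17] → #
    (5,2)@(11, 5): e=[41,18,-3] → ·
    (3,3)@(7, 7): e=[-5,6,55] → ·
    (4,3)@(9, 7): e=[7,14,35] → #
    (5,3)@(11, 7): e=[19,22,15] → #
    (6,3)@(13, 7): e=[31,30,-5] → ·
    (4,4)@(9, 9): e=[-15,18,53] → ·
    (5,4)@(11, 9): e=[-3,26,33] → ·
    (6,4)@(13, 9): e=[9,34,13] → #
    (7,4)@(15, 9): e=[21,42,-7] → ·
    (6,5)@(13, 11): e=[-13,38,31] → ·
  covered (5 px):
    · · · · · · · · ·
    · · · · · · · · ·
    · · · # # · · · ·
    · · · · # # · · ·
    · · · · · · # · ·
    · · · · · · · · ·

Result: [[3,2],[4,2],[4,3],[5,3],[6,4]]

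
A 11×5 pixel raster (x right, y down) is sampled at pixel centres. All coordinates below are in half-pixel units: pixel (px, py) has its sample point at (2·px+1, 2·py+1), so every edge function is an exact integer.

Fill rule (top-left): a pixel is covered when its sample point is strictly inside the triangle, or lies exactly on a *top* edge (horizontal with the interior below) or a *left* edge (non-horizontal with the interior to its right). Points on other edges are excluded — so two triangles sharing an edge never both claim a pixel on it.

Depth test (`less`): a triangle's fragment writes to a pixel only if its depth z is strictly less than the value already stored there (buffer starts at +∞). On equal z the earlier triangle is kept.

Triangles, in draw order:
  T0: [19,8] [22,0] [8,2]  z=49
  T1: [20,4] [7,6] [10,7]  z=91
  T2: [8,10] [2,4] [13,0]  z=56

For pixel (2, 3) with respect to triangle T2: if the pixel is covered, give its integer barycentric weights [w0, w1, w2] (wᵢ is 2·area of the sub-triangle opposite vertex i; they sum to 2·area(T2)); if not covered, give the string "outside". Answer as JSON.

T0:
  2·area = 106  (B↔C swapped to make it positive)
  edge (19, 8)→(8, 2): d=(-11,-6) top-left  bias=+0
  edge (8, 2)→(22, 0): d=(14,-2) top-left  bias=+0
  edge (22, 0)→(19, 8): d=(-3,8) right/bottom  bias=-1
    (7,0)@(15, 1): e=[53,0,53] → █  [on edge]
    (8,0)@(17, 1): e=[65,4,37] → █
    (9,0)@(19, 1): e=[77,8,21] → █
    (10,0)@(21, 1): e=[89,12,5] → █
    (0,1)@(1, 3): e=[-53,0,159] → ·  [on edge]
    (5,1)@(11, 3): e=[7,20,79] → █
    (6,1)@(13, 3): e=[19,24,63] → █
    (10,1)@(21, 3): e=[67,40,-1] → ·
    (5,2)@(11, 5): e=[-15,48,73] → ·
    (6,2)@(13, 5): e=[-3,52,57] → ·
    (7,2)@(15, 5): e=[9,56,41] → █
    (10,2)@(21, 5): e=[45,68,-7] → ·
  covered (13 px):
    · · · · · · · █ █ █ █
    · · · · · █ █ █ █ █ ·
    · · · · · · · █ █ █ ·
    · · · · · · · · · █ ·
    · · · · · · · · · · ·
T1:
  2·area = 19  (B↔C swapped to make it positive)
  edge (20, 4)→(10, 7): d=(-10,3) right/bottom  bias=-1
  edge (10, 7)→(7, 6): d=(-3,-1) top-left  bias=+0
  edge (7, 6)→(20, 4): d=(13,-2) top-left  bias=+0
    (7,2)@(15, 5): e=[5,11,3] → █
    (8,2)@(17, 5): e=[-1,13,7] → ·
    (7,3)@(15, 7): e=[-15,5,29] → ·
  covered (1 px):
    · · · · · · · · · · ·
    · · · · · · · · · · ·
    · · · · · · · █ · · ·
    · · · · · · · · · · ·
    · · · · · · · · · · ·
T2:
  2·area = 90
  edge (8, 10)→(2, 4): d=(-6,-6) top-left  bias=+0
  edge (2, 4)→(13, 0): d=(11,-4) top-left  bias=+0
  edge (13, 0)→(8, 10): d=(-5,10) right/bottom  bias=-1
    (5,0)@(11, 1): e=[72,3,15] → █
    (6,0)@(13, 1): e=[84,11,-5] → ·
    (0,1)@(1, 3): e=[0,-15,105] → ·  [on edge]
    (2,1)@(5, 3): e=[24,1,65] → █
    (3,1)@(7, 3): e=[36,9,45] → █
    (4,1)@(9, 3): e=[48,17,25] → █
    (6,1)@(13, 3): e=[72,33,-15] → ·
    (1,2)@(3, 5): e=[0,15,75] → █  [on edge]
    (5,2)@(11, 5): e=[48,47,-5] → ·
    (1,3)@(3, 7): e=[-12,37,65] → ·
    (2,3)@(5, 7): e=[0,45,45] → █  [on edge]
    (5,3)@(11, 7): e=[36,69,-15] → ·
    (3,4)@(7, 9): e=[0,75,15] → █  [on edge]
  covered (13 px):
    · · · · · █ · · · · ·
    · · █ █ █ █ · · · · ·
    · █ █ █ █ · · · · · ·
    · · █ █ █ · · · · · ·
    · · · █ · · · · · · ·

Answer: [45,45,0]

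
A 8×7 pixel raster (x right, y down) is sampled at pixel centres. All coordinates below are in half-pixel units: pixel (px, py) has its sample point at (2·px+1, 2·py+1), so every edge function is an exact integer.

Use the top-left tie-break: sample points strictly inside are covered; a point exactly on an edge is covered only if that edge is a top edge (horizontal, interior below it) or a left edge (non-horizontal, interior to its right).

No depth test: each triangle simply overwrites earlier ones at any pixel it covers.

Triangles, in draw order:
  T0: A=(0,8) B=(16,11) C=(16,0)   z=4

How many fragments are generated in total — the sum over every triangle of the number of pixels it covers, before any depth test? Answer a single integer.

T0:
  2·area = 176  (B↔C swapped to make it positive)
  edge (0, 8)→(16, 0): d=(16,-8) top-left  bias=+0
  edge (16, 0)→(16, 11): d=(0,11) right/bottom  bias=-1
  edge (16, 11)→(0, 8): d=(-16,-3) top-left  bias=+0
    (7,0)@(15, 1): e=[8,11,157] → #
    (5,1)@(11, 3): e=[8,55,113] → #
    (6,1)@(13, 3): e=[24,33,119] → #
    (3,2)@(7, 5): e=[8,99,69] → #
    (4,2)@(9, 5): e=[24,77,75] → #
    (1,3)@(3, 7): e=[8,143,25] → #
    (2,3)@(5, 7): e=[24,121,31] → #
    (1,4)@(3, 9): e=[40,143,-7] → ·
    (2,4)@(5, 9): e=[56,121,-1] → ·
    (3,4)@(7, 9): e=[72,99,5] → #
    (3,5)@(7, 11): e=[104,99,-27] → ·
    (4,5)@(9, 11): e=[120,77,-21] → ·
  covered (21 px):
    · · · · · · · #
    · · · · · # # #
    · · · # # # # #
    · # # # # # # #
    · · · # # # # #
    · · · · · · · ·
    · · · · · · · ·

Final: 21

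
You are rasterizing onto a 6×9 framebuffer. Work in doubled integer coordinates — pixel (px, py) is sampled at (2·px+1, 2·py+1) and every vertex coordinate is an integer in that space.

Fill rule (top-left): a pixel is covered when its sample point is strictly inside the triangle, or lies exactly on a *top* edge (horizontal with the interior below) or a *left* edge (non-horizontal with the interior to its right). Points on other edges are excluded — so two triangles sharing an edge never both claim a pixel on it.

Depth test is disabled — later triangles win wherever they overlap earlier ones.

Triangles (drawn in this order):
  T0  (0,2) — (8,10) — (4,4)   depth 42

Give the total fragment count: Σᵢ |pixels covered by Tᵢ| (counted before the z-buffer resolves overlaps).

T0:
  2·area = 16  (B↔C swapped to make it positive)
  edge (0, 2)→(4, 4): d=(4,2) right/bottom  bias=-1
  edge (4, 4)→(8, 10): d=(4,6) right/bottom  bias=-1
  edge (8, 10)→(0, 2): d=(-8,-8) top-left  bias=+0
    (0,1)@(1, 3): e=[2,14,0] → #  [on edge]
    (1,1)@(3, 3): e=[-2,2,16] → ·
    (0,2)@(1, 5): e=[10,22,-16] → ·
    (1,2)@(3, 5): e=[6,10,0] → #  [on edge]
    (2,2)@(5, 5): e=[2,-2,16] → ·
    (1,3)@(3, 7): e=[14,18,-16] → ·
    (2,3)@(5, 7): e=[10,6,0] → #  [on edge]
    (3,3)@(7, 7): e=[6,-6,16] → ·
    (2,4)@(5, 9): e=[18,14,-16] → ·
    (3,4)@(7, 9): e=[14,2,0] → #  [on edge]
    (4,4)@(9, 9): e=[10,-10,16] → ·
    (3,5)@(7, 11): e=[22,10,-16] → ·
    (4,5)@(9, 11): e=[18,-2,0] → ·  [on edge]
    (5,6)@(11, 13): e=[22,-6,0] → ·  [on edge]
  covered (4 px):
    · · · · · ·
    # · · · · ·
    · # · · · ·
    · · # · · ·
    · · · # · ·
    · · · · · ·
    · · · · · ·
    · · · · · ·
    · · · · · ·

Result: 4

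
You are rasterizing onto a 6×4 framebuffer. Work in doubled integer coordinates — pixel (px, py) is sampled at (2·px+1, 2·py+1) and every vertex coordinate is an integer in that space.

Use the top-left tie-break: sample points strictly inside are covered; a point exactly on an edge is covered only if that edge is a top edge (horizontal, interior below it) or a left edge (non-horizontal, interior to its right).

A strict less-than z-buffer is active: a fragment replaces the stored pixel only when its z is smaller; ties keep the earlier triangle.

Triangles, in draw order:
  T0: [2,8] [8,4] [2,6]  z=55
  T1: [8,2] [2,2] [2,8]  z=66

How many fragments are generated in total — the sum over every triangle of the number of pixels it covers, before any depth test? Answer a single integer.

T0:
  2·area = 12  (B↔C swapped to make it positive)
  edge (2, 8)→(2, 6): d=(0,-2) top-left  bias=+0
  edge (2, 6)→(8, 4): d=(6,-2) top-left  bias=+0
  edge (8, 4)→(2, 8): d=(-6,4) right/bottom  bias=-1
    (5,1)@(11, 3): e=[18,0,-6] → ·  [on edge]
    (2,2)@(5, 5): e=[6,0,6] → #  [on edge]
    (3,2)@(7, 5): e=[10,4,-2] → ·
    (1,3)@(3, 7): e=[2,8,2] → #
    (2,3)@(5, 7): e=[6,12,-6] → ·
  covered (2 px):
    · · · · · ·
    · · · · · ·
    · · # · · ·
    · # · · · ·
T1:
  2·area = 36  (B↔C swapped to make it positive)
  edge (8, 2)→(2, 8): d=(-6,6) right/bottom  bias=-1
  edge (2, 8)→(2, 2): d=(0,-6) top-left  bias=+0
  edge (2, 2)→(8, 2): d=(6,0) top-left  bias=+0
    (4,0)@(9, 1): e=[0,42,-6] → ·  [on edge]
    (1,1)@(3, 3): e=[24,6,6] → #
    (2,1)@(5, 3): e=[12,18,6] → #
    (3,1)@(7, 3): e=[0,30,6] → ·  [on edge]
    (1,2)@(3, 5): e=[12,6,18] → #
    (2,2)@(5, 5): e=[0,18,18] → ·  [on edge]
    (1,3)@(3, 7): e=[0,6,30] → ·  [on edge]
  covered (3 px):
    · · · · · ·
    · # # · · ·
    · # · · · ·
    · · · · · ·

Answer: 5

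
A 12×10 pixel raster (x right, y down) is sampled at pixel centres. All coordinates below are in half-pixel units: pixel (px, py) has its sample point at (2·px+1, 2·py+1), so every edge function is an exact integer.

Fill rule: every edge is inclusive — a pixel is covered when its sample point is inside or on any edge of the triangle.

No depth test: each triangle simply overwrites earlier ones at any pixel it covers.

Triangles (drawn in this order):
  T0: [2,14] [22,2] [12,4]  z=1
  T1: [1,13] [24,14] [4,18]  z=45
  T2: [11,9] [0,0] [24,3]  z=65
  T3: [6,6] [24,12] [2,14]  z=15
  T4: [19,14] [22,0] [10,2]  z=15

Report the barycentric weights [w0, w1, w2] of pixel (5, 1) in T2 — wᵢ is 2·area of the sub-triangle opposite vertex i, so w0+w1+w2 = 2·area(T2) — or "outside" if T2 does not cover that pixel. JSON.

T0:
  2·area = 80  (B↔C swapped to make it positive)
  edge (2, 14)→(12, 4): d=(10,-10) inclusive
  edge (12, 4)→(22, 2): d=(10,-2) inclusive
  edge (22, 2)→(2, 14): d=(-20,12) inclusive
    (7,0)@(15, 1): e=[0,-24,104] → ·  [on edge]
    (6,1)@(13, 3): e=[0,-8,88] → ·  [on edge]
    (8,1)@(17, 3): e=[40,0,40] → █  [on edge]
    (9,1)@(19, 3): e=[60,4,16] → █
    (10,1)@(21, 3): e=[80,8,-8] → ·
    (3,2)@(7, 5): e=[-40,0,120] → ·  [on edge]
    (5,2)@(11, 5): e=[0,8,72] → █  [on edge]
    (6,2)@(13, 5): e=[20,12,48] → █
    (7,2)@(15, 5): e=[40,16,24] → █
    (8,2)@(17, 5): e=[60,20,0] → █  [on edge]
    (9,2)@(19, 5): e=[80,24,-24] → ·
    (4,3)@(9, 7): e=[0,24,56] → █  [on edge]
    (3,4)@(7, 9): e=[0,40,40] → █  [on edge]
    (2,5)@(5, 11): e=[0,56,24] → █  [on edge]
    (3,5)@(7, 11): e=[20,60,0] → █  [on edge]
    (1,6)@(3, 13): e=[0,72,8] → █  [on edge]
    (0,7)@(1, 15): e=[0,88,-8] → ·  [on edge]
  covered (14 px):
    · · · · · · · · · · · ·
    · · · · · · · · █ █ · ·
    · · · · · █ █ █ █ · · ·
    · · · · █ █ █ · · · · ·
    · · · █ █ · · · · · · ·
    · · █ █ · · · · · · · ·
    · █ · · · · · · · · · ·
    · · · · · · · · · · · ·
    · · · · · · · · · · · ·
    · · · · · · · · · · · ·
T1:
  2·area = 112
  edge (1, 13)→(24, 14): d=(23,1) inclusive
  edge (24, 14)→(4, 18): d=(-20,4) inclusive
  edge (4, 18)→(1, 13): d=(-3,-5) inclusive
    (0,6)@(1, 13): e=[0,112,0] → █  [on edge]
    (1,6)@(3, 13): e=[-2,104,10] → ·
    (0,7)@(1, 15): e=[46,72,-6] → ·
    (1,7)@(3, 15): e=[44,64,4] → █
    (2,7)@(5, 15): e=[42,56,14] → █
    (3,7)@(7, 15): e=[40,48,24] → █
    (4,7)@(9, 15): e=[38,40,34] → █
    (5,7)@(11, 15): e=[36,32,44] → █
    (6,7)@(13, 15): e=[34,24,54] → █
    (7,7)@(15, 15): e=[32,16,64] → █
    (8,7)@(17, 15): e=[30,8,74] → █
    (9,7)@(19, 15): e=[28,0,84] → █  [on edge]
    (4,8)@(9, 17): e=[84,0,28] → █  [on edge]
  covered (13 px):
    · · · · · · · · · · · ·
    · · · · · · · · · · · ·
    · · · · · · · · · · · ·
    · · · · · · · · · · · ·
    · · · · · · · · · · · ·
    · · · · · · · · · · · ·
    █ · · · · · · · · · · ·
    · █ █ █ █ █ █ █ █ █ · ·
    · · █ █ █ · · · · · · ·
    · · · · · · · · · · · ·
T2:
  2·area = 183
  edge (11, 9)→(0, 0): d=(-11,-9) inclusive
  edge (0, 0)→(24, 3): d=(24,3) inclusive
  edge (24, 3)→(11, 9): d=(-13,6) inclusive
    (1,0)@(3, 1): e=[16,15,152] → █
    (2,0)@(5, 1): e=[34,9,140] → █
    (3,0)@(7, 1): e=[52,3,128] → █
    (4,0)@(9, 1): e=[70,-3,116] → ·
    (1,1)@(3, 3): e=[-6,63,126] → ·
    (2,1)@(5, 3): e=[12,57,114] → █
    (4,1)@(9, 3): e=[48,45,90] → █
    (5,1)@(11, 3): e=[66,39,78] → █
    (6,1)@(13, 3): e=[84,33,66] → █
    (7,1)@(15, 3): e=[102,27,54] → █
    (8,1)@(17, 3): e=[120,21,42] → █
    (9,1)@(19, 3): e=[138,15,30] → █
    (5,4)@(11, 9): e=[0,183,0] → █  [on edge]
  covered (25 px):
    · █ █ █ · · · · · · · ·
    · · █ █ █ █ █ █ █ █ █ █
    · · · █ █ █ █ █ █ █ · ·
    · · · · █ █ █ █ · · · ·
    · · · · · █ · · · · · ·
    · · · · · · · · · · · ·
    · · · · · · · · · · · ·
    · · · · · · · · · · · ·
    · · · · · · · · · · · ·
    · · · · · · · · · · · ·
T3:
  2·area = 168
  edge (6, 6)→(24, 12): d=(18,6) inclusive
  edge (24, 12)→(2, 14): d=(-22,2) inclusive
  edge (2, 14)→(6, 6): d=(4,-8) inclusive
    (1,2)@(3, 5): e=[0,196,-28] → ·  [on edge]
    (3,3)@(7, 7): e=[12,144,12] → █
    (4,3)@(9, 7): e=[0,140,28] → █  [on edge]
    (5,3)@(11, 7): e=[-12,136,44] → ·
    (2,4)@(5, 9): e=[60,104,4] → █
    (5,4)@(11, 9): e=[24,92,52] → █
    (6,4)@(13, 9): e=[12,88,68] → █
    (7,4)@(15, 9): e=[0,84,84] → █  [on edge]
    (8,4)@(17, 9): e=[-12,80,100] → ·
    (2,5)@(5, 11): e=[96,60,12] → █
    (8,5)@(17, 11): e=[24,36,108] → █
    (9,5)@(19, 11): e=[12,32,124] → █
    (10,5)@(21, 11): e=[0,28,140] → █  [on edge]
    (6,6)@(13, 13): e=[84,0,84] → █  [on edge]
  covered (23 px):
    · · · · · · · · · · · ·
    · · · · · · · · · · · ·
    · · · · · · · · · · · ·
    · · · █ █ · · · · · · ·
    · · █ █ █ █ █ █ · · · ·
    · · █ █ █ █ █ █ █ █ █ ·
    · █ █ █ █ █ █ · · · · ·
    · · · · · · · · · · · ·
    · · · · · · · · · · · ·
    · · · · · · · · · · · ·
T4:
  2·area = 162  (B↔C swapped to make it positive)
  edge (19, 14)→(10, 2): d=(-9,-12) inclusive
  edge (10, 2)→(22, 0): d=(12,-2) inclusive
  edge (22, 0)→(19, 14): d=(-3,14) inclusive
    (8,0)@(17, 1): e=[93,2,67] → █
    (9,0)@(19, 1): e=[117,6,39] → █
    (10,0)@(21, 1): e=[141,10,11] → █
    (11,0)@(23, 1): e=[165,14,-17] → ·
    (5,1)@(11, 3): e=[3,14,145] → █
    (6,1)@(13, 3): e=[27,18,117] → █
    (7,1)@(15, 3): e=[51,22,89] → █
    (11,1)@(23, 3): e=[147,38,-23] → ·
    (5,2)@(11, 5): e=[-15,38,139] → ·
    (6,2)@(13, 5): e=[9,42,111] → █
    (10,2)@(21, 5): e=[105,58,-1] → ·
    (6,3)@(13, 7): e=[-9,66,105] → ·
  covered (21 px):
    · · · · · · · · █ █ █ ·
    · · · · · █ █ █ █ █ █ ·
    · · · · · · █ █ █ █ · ·
    · · · · · · · █ █ █ · ·
    · · · · · · · · █ █ · ·
    · · · · · · · · █ █ · ·
    · · · · · · · · · █ · ·
    · · · · · · · · · · · ·
    · · · · · · · · · · · ·
    · · · · · · · · · · · ·

Answer: [39,78,66]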